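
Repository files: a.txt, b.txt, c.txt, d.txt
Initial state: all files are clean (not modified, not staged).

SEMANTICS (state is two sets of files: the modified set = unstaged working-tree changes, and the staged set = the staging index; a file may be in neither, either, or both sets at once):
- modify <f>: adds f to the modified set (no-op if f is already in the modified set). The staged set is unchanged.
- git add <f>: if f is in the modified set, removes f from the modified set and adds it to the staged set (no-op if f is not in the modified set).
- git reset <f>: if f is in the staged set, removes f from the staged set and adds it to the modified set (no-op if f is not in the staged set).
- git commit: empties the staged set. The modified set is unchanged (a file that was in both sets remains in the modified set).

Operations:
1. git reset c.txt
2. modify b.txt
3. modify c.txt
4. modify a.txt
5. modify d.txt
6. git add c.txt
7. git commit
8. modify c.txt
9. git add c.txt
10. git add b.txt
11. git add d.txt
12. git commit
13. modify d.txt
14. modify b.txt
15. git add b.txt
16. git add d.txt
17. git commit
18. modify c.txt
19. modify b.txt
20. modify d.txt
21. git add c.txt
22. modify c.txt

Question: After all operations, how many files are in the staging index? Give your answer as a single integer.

After op 1 (git reset c.txt): modified={none} staged={none}
After op 2 (modify b.txt): modified={b.txt} staged={none}
After op 3 (modify c.txt): modified={b.txt, c.txt} staged={none}
After op 4 (modify a.txt): modified={a.txt, b.txt, c.txt} staged={none}
After op 5 (modify d.txt): modified={a.txt, b.txt, c.txt, d.txt} staged={none}
After op 6 (git add c.txt): modified={a.txt, b.txt, d.txt} staged={c.txt}
After op 7 (git commit): modified={a.txt, b.txt, d.txt} staged={none}
After op 8 (modify c.txt): modified={a.txt, b.txt, c.txt, d.txt} staged={none}
After op 9 (git add c.txt): modified={a.txt, b.txt, d.txt} staged={c.txt}
After op 10 (git add b.txt): modified={a.txt, d.txt} staged={b.txt, c.txt}
After op 11 (git add d.txt): modified={a.txt} staged={b.txt, c.txt, d.txt}
After op 12 (git commit): modified={a.txt} staged={none}
After op 13 (modify d.txt): modified={a.txt, d.txt} staged={none}
After op 14 (modify b.txt): modified={a.txt, b.txt, d.txt} staged={none}
After op 15 (git add b.txt): modified={a.txt, d.txt} staged={b.txt}
After op 16 (git add d.txt): modified={a.txt} staged={b.txt, d.txt}
After op 17 (git commit): modified={a.txt} staged={none}
After op 18 (modify c.txt): modified={a.txt, c.txt} staged={none}
After op 19 (modify b.txt): modified={a.txt, b.txt, c.txt} staged={none}
After op 20 (modify d.txt): modified={a.txt, b.txt, c.txt, d.txt} staged={none}
After op 21 (git add c.txt): modified={a.txt, b.txt, d.txt} staged={c.txt}
After op 22 (modify c.txt): modified={a.txt, b.txt, c.txt, d.txt} staged={c.txt}
Final staged set: {c.txt} -> count=1

Answer: 1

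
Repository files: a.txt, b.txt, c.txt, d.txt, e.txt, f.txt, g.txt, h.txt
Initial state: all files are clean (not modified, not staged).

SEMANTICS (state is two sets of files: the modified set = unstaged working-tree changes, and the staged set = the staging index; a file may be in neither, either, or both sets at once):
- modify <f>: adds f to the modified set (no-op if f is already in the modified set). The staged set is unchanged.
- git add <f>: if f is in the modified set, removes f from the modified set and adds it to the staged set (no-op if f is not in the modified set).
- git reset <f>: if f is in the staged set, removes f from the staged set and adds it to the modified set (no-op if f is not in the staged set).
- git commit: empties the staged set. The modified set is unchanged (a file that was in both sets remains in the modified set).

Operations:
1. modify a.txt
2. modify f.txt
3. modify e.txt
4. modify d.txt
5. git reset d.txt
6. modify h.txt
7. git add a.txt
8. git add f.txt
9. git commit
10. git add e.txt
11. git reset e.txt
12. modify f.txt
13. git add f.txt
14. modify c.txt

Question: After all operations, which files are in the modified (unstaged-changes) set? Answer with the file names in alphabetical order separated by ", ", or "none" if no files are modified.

Answer: c.txt, d.txt, e.txt, h.txt

Derivation:
After op 1 (modify a.txt): modified={a.txt} staged={none}
After op 2 (modify f.txt): modified={a.txt, f.txt} staged={none}
After op 3 (modify e.txt): modified={a.txt, e.txt, f.txt} staged={none}
After op 4 (modify d.txt): modified={a.txt, d.txt, e.txt, f.txt} staged={none}
After op 5 (git reset d.txt): modified={a.txt, d.txt, e.txt, f.txt} staged={none}
After op 6 (modify h.txt): modified={a.txt, d.txt, e.txt, f.txt, h.txt} staged={none}
After op 7 (git add a.txt): modified={d.txt, e.txt, f.txt, h.txt} staged={a.txt}
After op 8 (git add f.txt): modified={d.txt, e.txt, h.txt} staged={a.txt, f.txt}
After op 9 (git commit): modified={d.txt, e.txt, h.txt} staged={none}
After op 10 (git add e.txt): modified={d.txt, h.txt} staged={e.txt}
After op 11 (git reset e.txt): modified={d.txt, e.txt, h.txt} staged={none}
After op 12 (modify f.txt): modified={d.txt, e.txt, f.txt, h.txt} staged={none}
After op 13 (git add f.txt): modified={d.txt, e.txt, h.txt} staged={f.txt}
After op 14 (modify c.txt): modified={c.txt, d.txt, e.txt, h.txt} staged={f.txt}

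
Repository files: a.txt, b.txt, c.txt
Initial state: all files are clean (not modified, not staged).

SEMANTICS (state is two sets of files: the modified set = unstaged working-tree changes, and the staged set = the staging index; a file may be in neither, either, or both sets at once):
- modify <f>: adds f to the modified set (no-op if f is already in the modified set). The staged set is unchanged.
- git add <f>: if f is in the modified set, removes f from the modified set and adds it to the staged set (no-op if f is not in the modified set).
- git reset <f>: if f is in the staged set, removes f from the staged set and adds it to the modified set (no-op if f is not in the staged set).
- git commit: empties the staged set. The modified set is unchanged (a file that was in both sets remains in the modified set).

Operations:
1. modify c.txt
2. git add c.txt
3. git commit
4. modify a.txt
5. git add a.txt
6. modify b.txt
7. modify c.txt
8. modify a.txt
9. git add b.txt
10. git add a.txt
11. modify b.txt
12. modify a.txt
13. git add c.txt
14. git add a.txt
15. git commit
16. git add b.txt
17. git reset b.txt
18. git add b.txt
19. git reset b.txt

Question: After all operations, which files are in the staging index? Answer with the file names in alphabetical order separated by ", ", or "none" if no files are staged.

After op 1 (modify c.txt): modified={c.txt} staged={none}
After op 2 (git add c.txt): modified={none} staged={c.txt}
After op 3 (git commit): modified={none} staged={none}
After op 4 (modify a.txt): modified={a.txt} staged={none}
After op 5 (git add a.txt): modified={none} staged={a.txt}
After op 6 (modify b.txt): modified={b.txt} staged={a.txt}
After op 7 (modify c.txt): modified={b.txt, c.txt} staged={a.txt}
After op 8 (modify a.txt): modified={a.txt, b.txt, c.txt} staged={a.txt}
After op 9 (git add b.txt): modified={a.txt, c.txt} staged={a.txt, b.txt}
After op 10 (git add a.txt): modified={c.txt} staged={a.txt, b.txt}
After op 11 (modify b.txt): modified={b.txt, c.txt} staged={a.txt, b.txt}
After op 12 (modify a.txt): modified={a.txt, b.txt, c.txt} staged={a.txt, b.txt}
After op 13 (git add c.txt): modified={a.txt, b.txt} staged={a.txt, b.txt, c.txt}
After op 14 (git add a.txt): modified={b.txt} staged={a.txt, b.txt, c.txt}
After op 15 (git commit): modified={b.txt} staged={none}
After op 16 (git add b.txt): modified={none} staged={b.txt}
After op 17 (git reset b.txt): modified={b.txt} staged={none}
After op 18 (git add b.txt): modified={none} staged={b.txt}
After op 19 (git reset b.txt): modified={b.txt} staged={none}

Answer: none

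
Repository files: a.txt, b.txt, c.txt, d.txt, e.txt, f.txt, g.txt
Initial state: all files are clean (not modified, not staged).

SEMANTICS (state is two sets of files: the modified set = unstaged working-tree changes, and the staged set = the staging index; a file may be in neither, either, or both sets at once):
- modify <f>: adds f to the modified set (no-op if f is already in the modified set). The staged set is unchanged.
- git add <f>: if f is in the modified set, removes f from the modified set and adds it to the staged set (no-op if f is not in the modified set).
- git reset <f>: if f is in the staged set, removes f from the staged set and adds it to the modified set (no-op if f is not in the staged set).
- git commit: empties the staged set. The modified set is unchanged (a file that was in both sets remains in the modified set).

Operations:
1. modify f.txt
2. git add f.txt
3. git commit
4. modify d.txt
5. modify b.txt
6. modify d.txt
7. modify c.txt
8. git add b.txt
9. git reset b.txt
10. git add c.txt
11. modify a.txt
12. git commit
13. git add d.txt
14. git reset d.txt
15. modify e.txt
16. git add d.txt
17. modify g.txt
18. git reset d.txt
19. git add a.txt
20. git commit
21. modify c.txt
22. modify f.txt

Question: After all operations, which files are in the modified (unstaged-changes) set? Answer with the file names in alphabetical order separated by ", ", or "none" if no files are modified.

After op 1 (modify f.txt): modified={f.txt} staged={none}
After op 2 (git add f.txt): modified={none} staged={f.txt}
After op 3 (git commit): modified={none} staged={none}
After op 4 (modify d.txt): modified={d.txt} staged={none}
After op 5 (modify b.txt): modified={b.txt, d.txt} staged={none}
After op 6 (modify d.txt): modified={b.txt, d.txt} staged={none}
After op 7 (modify c.txt): modified={b.txt, c.txt, d.txt} staged={none}
After op 8 (git add b.txt): modified={c.txt, d.txt} staged={b.txt}
After op 9 (git reset b.txt): modified={b.txt, c.txt, d.txt} staged={none}
After op 10 (git add c.txt): modified={b.txt, d.txt} staged={c.txt}
After op 11 (modify a.txt): modified={a.txt, b.txt, d.txt} staged={c.txt}
After op 12 (git commit): modified={a.txt, b.txt, d.txt} staged={none}
After op 13 (git add d.txt): modified={a.txt, b.txt} staged={d.txt}
After op 14 (git reset d.txt): modified={a.txt, b.txt, d.txt} staged={none}
After op 15 (modify e.txt): modified={a.txt, b.txt, d.txt, e.txt} staged={none}
After op 16 (git add d.txt): modified={a.txt, b.txt, e.txt} staged={d.txt}
After op 17 (modify g.txt): modified={a.txt, b.txt, e.txt, g.txt} staged={d.txt}
After op 18 (git reset d.txt): modified={a.txt, b.txt, d.txt, e.txt, g.txt} staged={none}
After op 19 (git add a.txt): modified={b.txt, d.txt, e.txt, g.txt} staged={a.txt}
After op 20 (git commit): modified={b.txt, d.txt, e.txt, g.txt} staged={none}
After op 21 (modify c.txt): modified={b.txt, c.txt, d.txt, e.txt, g.txt} staged={none}
After op 22 (modify f.txt): modified={b.txt, c.txt, d.txt, e.txt, f.txt, g.txt} staged={none}

Answer: b.txt, c.txt, d.txt, e.txt, f.txt, g.txt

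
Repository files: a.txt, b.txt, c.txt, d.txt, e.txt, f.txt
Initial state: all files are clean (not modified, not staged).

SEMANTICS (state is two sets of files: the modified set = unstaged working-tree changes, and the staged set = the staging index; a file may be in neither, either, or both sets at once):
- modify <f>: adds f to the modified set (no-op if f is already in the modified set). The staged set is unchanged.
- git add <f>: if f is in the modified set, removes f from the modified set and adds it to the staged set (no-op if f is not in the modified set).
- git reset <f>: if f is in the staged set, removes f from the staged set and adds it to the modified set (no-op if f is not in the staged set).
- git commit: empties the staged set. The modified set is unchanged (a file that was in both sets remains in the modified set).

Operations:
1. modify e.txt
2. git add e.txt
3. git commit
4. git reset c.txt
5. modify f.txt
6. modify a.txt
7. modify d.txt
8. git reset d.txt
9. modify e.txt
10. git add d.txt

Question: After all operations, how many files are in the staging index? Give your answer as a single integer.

After op 1 (modify e.txt): modified={e.txt} staged={none}
After op 2 (git add e.txt): modified={none} staged={e.txt}
After op 3 (git commit): modified={none} staged={none}
After op 4 (git reset c.txt): modified={none} staged={none}
After op 5 (modify f.txt): modified={f.txt} staged={none}
After op 6 (modify a.txt): modified={a.txt, f.txt} staged={none}
After op 7 (modify d.txt): modified={a.txt, d.txt, f.txt} staged={none}
After op 8 (git reset d.txt): modified={a.txt, d.txt, f.txt} staged={none}
After op 9 (modify e.txt): modified={a.txt, d.txt, e.txt, f.txt} staged={none}
After op 10 (git add d.txt): modified={a.txt, e.txt, f.txt} staged={d.txt}
Final staged set: {d.txt} -> count=1

Answer: 1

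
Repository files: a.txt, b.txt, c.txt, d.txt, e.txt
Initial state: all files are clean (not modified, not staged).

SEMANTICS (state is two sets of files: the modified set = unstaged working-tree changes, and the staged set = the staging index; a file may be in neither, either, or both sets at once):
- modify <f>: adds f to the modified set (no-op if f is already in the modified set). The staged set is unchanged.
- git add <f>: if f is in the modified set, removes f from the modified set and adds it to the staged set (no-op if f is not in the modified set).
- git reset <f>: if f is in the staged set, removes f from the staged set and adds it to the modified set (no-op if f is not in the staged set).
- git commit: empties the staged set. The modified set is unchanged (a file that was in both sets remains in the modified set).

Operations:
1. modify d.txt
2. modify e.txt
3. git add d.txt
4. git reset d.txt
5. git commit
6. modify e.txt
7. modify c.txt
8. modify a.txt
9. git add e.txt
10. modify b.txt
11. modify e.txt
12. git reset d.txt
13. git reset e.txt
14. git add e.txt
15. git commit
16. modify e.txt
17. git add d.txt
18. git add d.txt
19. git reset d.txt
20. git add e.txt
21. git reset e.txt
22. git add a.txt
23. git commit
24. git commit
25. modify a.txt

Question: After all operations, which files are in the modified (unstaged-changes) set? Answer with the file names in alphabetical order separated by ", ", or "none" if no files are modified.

Answer: a.txt, b.txt, c.txt, d.txt, e.txt

Derivation:
After op 1 (modify d.txt): modified={d.txt} staged={none}
After op 2 (modify e.txt): modified={d.txt, e.txt} staged={none}
After op 3 (git add d.txt): modified={e.txt} staged={d.txt}
After op 4 (git reset d.txt): modified={d.txt, e.txt} staged={none}
After op 5 (git commit): modified={d.txt, e.txt} staged={none}
After op 6 (modify e.txt): modified={d.txt, e.txt} staged={none}
After op 7 (modify c.txt): modified={c.txt, d.txt, e.txt} staged={none}
After op 8 (modify a.txt): modified={a.txt, c.txt, d.txt, e.txt} staged={none}
After op 9 (git add e.txt): modified={a.txt, c.txt, d.txt} staged={e.txt}
After op 10 (modify b.txt): modified={a.txt, b.txt, c.txt, d.txt} staged={e.txt}
After op 11 (modify e.txt): modified={a.txt, b.txt, c.txt, d.txt, e.txt} staged={e.txt}
After op 12 (git reset d.txt): modified={a.txt, b.txt, c.txt, d.txt, e.txt} staged={e.txt}
After op 13 (git reset e.txt): modified={a.txt, b.txt, c.txt, d.txt, e.txt} staged={none}
After op 14 (git add e.txt): modified={a.txt, b.txt, c.txt, d.txt} staged={e.txt}
After op 15 (git commit): modified={a.txt, b.txt, c.txt, d.txt} staged={none}
After op 16 (modify e.txt): modified={a.txt, b.txt, c.txt, d.txt, e.txt} staged={none}
After op 17 (git add d.txt): modified={a.txt, b.txt, c.txt, e.txt} staged={d.txt}
After op 18 (git add d.txt): modified={a.txt, b.txt, c.txt, e.txt} staged={d.txt}
After op 19 (git reset d.txt): modified={a.txt, b.txt, c.txt, d.txt, e.txt} staged={none}
After op 20 (git add e.txt): modified={a.txt, b.txt, c.txt, d.txt} staged={e.txt}
After op 21 (git reset e.txt): modified={a.txt, b.txt, c.txt, d.txt, e.txt} staged={none}
After op 22 (git add a.txt): modified={b.txt, c.txt, d.txt, e.txt} staged={a.txt}
After op 23 (git commit): modified={b.txt, c.txt, d.txt, e.txt} staged={none}
After op 24 (git commit): modified={b.txt, c.txt, d.txt, e.txt} staged={none}
After op 25 (modify a.txt): modified={a.txt, b.txt, c.txt, d.txt, e.txt} staged={none}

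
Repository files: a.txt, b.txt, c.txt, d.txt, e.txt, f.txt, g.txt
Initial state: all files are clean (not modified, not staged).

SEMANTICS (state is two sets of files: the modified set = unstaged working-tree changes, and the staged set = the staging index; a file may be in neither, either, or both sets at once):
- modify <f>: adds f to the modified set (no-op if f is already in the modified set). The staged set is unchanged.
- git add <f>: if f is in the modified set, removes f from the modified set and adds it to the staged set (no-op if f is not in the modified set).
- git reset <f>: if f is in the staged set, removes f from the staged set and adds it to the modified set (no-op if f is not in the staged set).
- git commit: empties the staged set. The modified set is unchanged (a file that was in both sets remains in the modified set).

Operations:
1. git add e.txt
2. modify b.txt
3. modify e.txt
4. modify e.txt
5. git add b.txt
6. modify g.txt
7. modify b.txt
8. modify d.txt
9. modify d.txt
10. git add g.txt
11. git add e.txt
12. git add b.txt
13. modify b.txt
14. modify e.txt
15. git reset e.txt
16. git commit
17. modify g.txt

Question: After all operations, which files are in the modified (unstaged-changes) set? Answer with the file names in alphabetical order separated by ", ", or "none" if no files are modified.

Answer: b.txt, d.txt, e.txt, g.txt

Derivation:
After op 1 (git add e.txt): modified={none} staged={none}
After op 2 (modify b.txt): modified={b.txt} staged={none}
After op 3 (modify e.txt): modified={b.txt, e.txt} staged={none}
After op 4 (modify e.txt): modified={b.txt, e.txt} staged={none}
After op 5 (git add b.txt): modified={e.txt} staged={b.txt}
After op 6 (modify g.txt): modified={e.txt, g.txt} staged={b.txt}
After op 7 (modify b.txt): modified={b.txt, e.txt, g.txt} staged={b.txt}
After op 8 (modify d.txt): modified={b.txt, d.txt, e.txt, g.txt} staged={b.txt}
After op 9 (modify d.txt): modified={b.txt, d.txt, e.txt, g.txt} staged={b.txt}
After op 10 (git add g.txt): modified={b.txt, d.txt, e.txt} staged={b.txt, g.txt}
After op 11 (git add e.txt): modified={b.txt, d.txt} staged={b.txt, e.txt, g.txt}
After op 12 (git add b.txt): modified={d.txt} staged={b.txt, e.txt, g.txt}
After op 13 (modify b.txt): modified={b.txt, d.txt} staged={b.txt, e.txt, g.txt}
After op 14 (modify e.txt): modified={b.txt, d.txt, e.txt} staged={b.txt, e.txt, g.txt}
After op 15 (git reset e.txt): modified={b.txt, d.txt, e.txt} staged={b.txt, g.txt}
After op 16 (git commit): modified={b.txt, d.txt, e.txt} staged={none}
After op 17 (modify g.txt): modified={b.txt, d.txt, e.txt, g.txt} staged={none}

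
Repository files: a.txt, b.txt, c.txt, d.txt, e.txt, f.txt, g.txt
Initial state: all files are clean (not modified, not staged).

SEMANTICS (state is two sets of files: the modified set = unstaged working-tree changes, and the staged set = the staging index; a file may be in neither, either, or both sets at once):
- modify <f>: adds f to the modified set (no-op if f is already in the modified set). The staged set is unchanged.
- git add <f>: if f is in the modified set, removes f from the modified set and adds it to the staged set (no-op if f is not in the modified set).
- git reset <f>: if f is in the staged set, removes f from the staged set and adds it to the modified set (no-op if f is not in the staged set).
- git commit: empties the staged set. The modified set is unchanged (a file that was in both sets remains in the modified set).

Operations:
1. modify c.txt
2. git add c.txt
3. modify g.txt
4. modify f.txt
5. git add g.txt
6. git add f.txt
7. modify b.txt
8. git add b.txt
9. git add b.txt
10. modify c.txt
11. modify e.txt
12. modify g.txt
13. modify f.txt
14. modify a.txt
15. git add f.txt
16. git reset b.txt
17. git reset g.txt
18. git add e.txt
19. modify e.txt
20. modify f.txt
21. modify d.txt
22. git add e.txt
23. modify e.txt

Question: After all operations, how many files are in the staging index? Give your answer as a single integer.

Answer: 3

Derivation:
After op 1 (modify c.txt): modified={c.txt} staged={none}
After op 2 (git add c.txt): modified={none} staged={c.txt}
After op 3 (modify g.txt): modified={g.txt} staged={c.txt}
After op 4 (modify f.txt): modified={f.txt, g.txt} staged={c.txt}
After op 5 (git add g.txt): modified={f.txt} staged={c.txt, g.txt}
After op 6 (git add f.txt): modified={none} staged={c.txt, f.txt, g.txt}
After op 7 (modify b.txt): modified={b.txt} staged={c.txt, f.txt, g.txt}
After op 8 (git add b.txt): modified={none} staged={b.txt, c.txt, f.txt, g.txt}
After op 9 (git add b.txt): modified={none} staged={b.txt, c.txt, f.txt, g.txt}
After op 10 (modify c.txt): modified={c.txt} staged={b.txt, c.txt, f.txt, g.txt}
After op 11 (modify e.txt): modified={c.txt, e.txt} staged={b.txt, c.txt, f.txt, g.txt}
After op 12 (modify g.txt): modified={c.txt, e.txt, g.txt} staged={b.txt, c.txt, f.txt, g.txt}
After op 13 (modify f.txt): modified={c.txt, e.txt, f.txt, g.txt} staged={b.txt, c.txt, f.txt, g.txt}
After op 14 (modify a.txt): modified={a.txt, c.txt, e.txt, f.txt, g.txt} staged={b.txt, c.txt, f.txt, g.txt}
After op 15 (git add f.txt): modified={a.txt, c.txt, e.txt, g.txt} staged={b.txt, c.txt, f.txt, g.txt}
After op 16 (git reset b.txt): modified={a.txt, b.txt, c.txt, e.txt, g.txt} staged={c.txt, f.txt, g.txt}
After op 17 (git reset g.txt): modified={a.txt, b.txt, c.txt, e.txt, g.txt} staged={c.txt, f.txt}
After op 18 (git add e.txt): modified={a.txt, b.txt, c.txt, g.txt} staged={c.txt, e.txt, f.txt}
After op 19 (modify e.txt): modified={a.txt, b.txt, c.txt, e.txt, g.txt} staged={c.txt, e.txt, f.txt}
After op 20 (modify f.txt): modified={a.txt, b.txt, c.txt, e.txt, f.txt, g.txt} staged={c.txt, e.txt, f.txt}
After op 21 (modify d.txt): modified={a.txt, b.txt, c.txt, d.txt, e.txt, f.txt, g.txt} staged={c.txt, e.txt, f.txt}
After op 22 (git add e.txt): modified={a.txt, b.txt, c.txt, d.txt, f.txt, g.txt} staged={c.txt, e.txt, f.txt}
After op 23 (modify e.txt): modified={a.txt, b.txt, c.txt, d.txt, e.txt, f.txt, g.txt} staged={c.txt, e.txt, f.txt}
Final staged set: {c.txt, e.txt, f.txt} -> count=3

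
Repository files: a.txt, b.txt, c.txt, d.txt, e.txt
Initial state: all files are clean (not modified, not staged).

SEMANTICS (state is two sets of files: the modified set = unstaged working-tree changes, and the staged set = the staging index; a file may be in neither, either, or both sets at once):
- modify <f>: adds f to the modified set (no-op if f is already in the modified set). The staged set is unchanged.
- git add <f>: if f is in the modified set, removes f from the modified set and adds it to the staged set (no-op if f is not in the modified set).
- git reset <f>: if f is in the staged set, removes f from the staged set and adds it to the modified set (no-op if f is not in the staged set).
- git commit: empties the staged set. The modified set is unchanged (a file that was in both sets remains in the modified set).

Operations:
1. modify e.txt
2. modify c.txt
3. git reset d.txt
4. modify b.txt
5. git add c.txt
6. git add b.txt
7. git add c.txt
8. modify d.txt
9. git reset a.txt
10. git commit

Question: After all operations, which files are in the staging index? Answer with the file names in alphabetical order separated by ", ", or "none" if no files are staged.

After op 1 (modify e.txt): modified={e.txt} staged={none}
After op 2 (modify c.txt): modified={c.txt, e.txt} staged={none}
After op 3 (git reset d.txt): modified={c.txt, e.txt} staged={none}
After op 4 (modify b.txt): modified={b.txt, c.txt, e.txt} staged={none}
After op 5 (git add c.txt): modified={b.txt, e.txt} staged={c.txt}
After op 6 (git add b.txt): modified={e.txt} staged={b.txt, c.txt}
After op 7 (git add c.txt): modified={e.txt} staged={b.txt, c.txt}
After op 8 (modify d.txt): modified={d.txt, e.txt} staged={b.txt, c.txt}
After op 9 (git reset a.txt): modified={d.txt, e.txt} staged={b.txt, c.txt}
After op 10 (git commit): modified={d.txt, e.txt} staged={none}

Answer: none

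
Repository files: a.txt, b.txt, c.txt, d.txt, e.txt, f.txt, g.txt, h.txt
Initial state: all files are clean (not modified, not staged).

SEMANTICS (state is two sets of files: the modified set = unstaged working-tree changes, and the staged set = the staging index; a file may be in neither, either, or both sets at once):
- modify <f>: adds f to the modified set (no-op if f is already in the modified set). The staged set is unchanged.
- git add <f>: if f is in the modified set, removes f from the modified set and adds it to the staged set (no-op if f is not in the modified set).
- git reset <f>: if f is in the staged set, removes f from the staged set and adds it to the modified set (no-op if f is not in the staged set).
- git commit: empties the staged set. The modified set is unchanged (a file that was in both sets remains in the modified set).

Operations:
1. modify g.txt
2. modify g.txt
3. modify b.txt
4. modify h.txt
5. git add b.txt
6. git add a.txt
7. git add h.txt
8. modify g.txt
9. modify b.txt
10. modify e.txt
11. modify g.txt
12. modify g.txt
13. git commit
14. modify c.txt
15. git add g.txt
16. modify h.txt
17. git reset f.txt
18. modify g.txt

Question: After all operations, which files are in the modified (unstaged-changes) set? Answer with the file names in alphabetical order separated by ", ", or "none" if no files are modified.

Answer: b.txt, c.txt, e.txt, g.txt, h.txt

Derivation:
After op 1 (modify g.txt): modified={g.txt} staged={none}
After op 2 (modify g.txt): modified={g.txt} staged={none}
After op 3 (modify b.txt): modified={b.txt, g.txt} staged={none}
After op 4 (modify h.txt): modified={b.txt, g.txt, h.txt} staged={none}
After op 5 (git add b.txt): modified={g.txt, h.txt} staged={b.txt}
After op 6 (git add a.txt): modified={g.txt, h.txt} staged={b.txt}
After op 7 (git add h.txt): modified={g.txt} staged={b.txt, h.txt}
After op 8 (modify g.txt): modified={g.txt} staged={b.txt, h.txt}
After op 9 (modify b.txt): modified={b.txt, g.txt} staged={b.txt, h.txt}
After op 10 (modify e.txt): modified={b.txt, e.txt, g.txt} staged={b.txt, h.txt}
After op 11 (modify g.txt): modified={b.txt, e.txt, g.txt} staged={b.txt, h.txt}
After op 12 (modify g.txt): modified={b.txt, e.txt, g.txt} staged={b.txt, h.txt}
After op 13 (git commit): modified={b.txt, e.txt, g.txt} staged={none}
After op 14 (modify c.txt): modified={b.txt, c.txt, e.txt, g.txt} staged={none}
After op 15 (git add g.txt): modified={b.txt, c.txt, e.txt} staged={g.txt}
After op 16 (modify h.txt): modified={b.txt, c.txt, e.txt, h.txt} staged={g.txt}
After op 17 (git reset f.txt): modified={b.txt, c.txt, e.txt, h.txt} staged={g.txt}
After op 18 (modify g.txt): modified={b.txt, c.txt, e.txt, g.txt, h.txt} staged={g.txt}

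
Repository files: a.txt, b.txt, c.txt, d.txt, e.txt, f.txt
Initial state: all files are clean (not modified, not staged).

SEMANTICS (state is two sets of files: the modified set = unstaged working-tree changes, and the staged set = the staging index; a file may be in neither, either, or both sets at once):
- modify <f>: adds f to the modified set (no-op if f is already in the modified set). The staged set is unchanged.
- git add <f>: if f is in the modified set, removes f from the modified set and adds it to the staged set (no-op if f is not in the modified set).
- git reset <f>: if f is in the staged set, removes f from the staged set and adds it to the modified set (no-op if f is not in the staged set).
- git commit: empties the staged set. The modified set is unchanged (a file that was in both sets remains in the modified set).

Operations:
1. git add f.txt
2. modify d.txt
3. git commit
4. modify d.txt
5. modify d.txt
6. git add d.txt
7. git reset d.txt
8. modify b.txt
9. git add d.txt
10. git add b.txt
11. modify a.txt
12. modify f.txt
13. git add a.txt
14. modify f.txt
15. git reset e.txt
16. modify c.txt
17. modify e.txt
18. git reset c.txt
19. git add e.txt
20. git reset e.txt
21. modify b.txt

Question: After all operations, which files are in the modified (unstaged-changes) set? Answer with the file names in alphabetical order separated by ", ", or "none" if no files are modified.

Answer: b.txt, c.txt, e.txt, f.txt

Derivation:
After op 1 (git add f.txt): modified={none} staged={none}
After op 2 (modify d.txt): modified={d.txt} staged={none}
After op 3 (git commit): modified={d.txt} staged={none}
After op 4 (modify d.txt): modified={d.txt} staged={none}
After op 5 (modify d.txt): modified={d.txt} staged={none}
After op 6 (git add d.txt): modified={none} staged={d.txt}
After op 7 (git reset d.txt): modified={d.txt} staged={none}
After op 8 (modify b.txt): modified={b.txt, d.txt} staged={none}
After op 9 (git add d.txt): modified={b.txt} staged={d.txt}
After op 10 (git add b.txt): modified={none} staged={b.txt, d.txt}
After op 11 (modify a.txt): modified={a.txt} staged={b.txt, d.txt}
After op 12 (modify f.txt): modified={a.txt, f.txt} staged={b.txt, d.txt}
After op 13 (git add a.txt): modified={f.txt} staged={a.txt, b.txt, d.txt}
After op 14 (modify f.txt): modified={f.txt} staged={a.txt, b.txt, d.txt}
After op 15 (git reset e.txt): modified={f.txt} staged={a.txt, b.txt, d.txt}
After op 16 (modify c.txt): modified={c.txt, f.txt} staged={a.txt, b.txt, d.txt}
After op 17 (modify e.txt): modified={c.txt, e.txt, f.txt} staged={a.txt, b.txt, d.txt}
After op 18 (git reset c.txt): modified={c.txt, e.txt, f.txt} staged={a.txt, b.txt, d.txt}
After op 19 (git add e.txt): modified={c.txt, f.txt} staged={a.txt, b.txt, d.txt, e.txt}
After op 20 (git reset e.txt): modified={c.txt, e.txt, f.txt} staged={a.txt, b.txt, d.txt}
After op 21 (modify b.txt): modified={b.txt, c.txt, e.txt, f.txt} staged={a.txt, b.txt, d.txt}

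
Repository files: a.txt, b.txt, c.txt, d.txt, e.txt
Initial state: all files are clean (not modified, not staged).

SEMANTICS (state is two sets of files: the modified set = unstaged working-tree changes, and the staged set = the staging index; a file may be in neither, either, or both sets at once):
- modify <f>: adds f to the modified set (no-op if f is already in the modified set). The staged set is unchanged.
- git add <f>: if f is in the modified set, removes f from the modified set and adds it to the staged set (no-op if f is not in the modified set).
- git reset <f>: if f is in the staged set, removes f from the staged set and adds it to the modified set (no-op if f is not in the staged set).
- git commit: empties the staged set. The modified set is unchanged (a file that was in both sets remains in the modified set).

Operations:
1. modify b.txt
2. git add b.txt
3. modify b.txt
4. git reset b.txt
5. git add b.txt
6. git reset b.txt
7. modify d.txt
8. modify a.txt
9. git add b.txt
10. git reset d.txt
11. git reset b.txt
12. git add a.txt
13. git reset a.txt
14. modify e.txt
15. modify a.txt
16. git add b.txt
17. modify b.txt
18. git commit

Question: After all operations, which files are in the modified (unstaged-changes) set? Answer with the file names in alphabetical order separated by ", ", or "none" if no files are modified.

After op 1 (modify b.txt): modified={b.txt} staged={none}
After op 2 (git add b.txt): modified={none} staged={b.txt}
After op 3 (modify b.txt): modified={b.txt} staged={b.txt}
After op 4 (git reset b.txt): modified={b.txt} staged={none}
After op 5 (git add b.txt): modified={none} staged={b.txt}
After op 6 (git reset b.txt): modified={b.txt} staged={none}
After op 7 (modify d.txt): modified={b.txt, d.txt} staged={none}
After op 8 (modify a.txt): modified={a.txt, b.txt, d.txt} staged={none}
After op 9 (git add b.txt): modified={a.txt, d.txt} staged={b.txt}
After op 10 (git reset d.txt): modified={a.txt, d.txt} staged={b.txt}
After op 11 (git reset b.txt): modified={a.txt, b.txt, d.txt} staged={none}
After op 12 (git add a.txt): modified={b.txt, d.txt} staged={a.txt}
After op 13 (git reset a.txt): modified={a.txt, b.txt, d.txt} staged={none}
After op 14 (modify e.txt): modified={a.txt, b.txt, d.txt, e.txt} staged={none}
After op 15 (modify a.txt): modified={a.txt, b.txt, d.txt, e.txt} staged={none}
After op 16 (git add b.txt): modified={a.txt, d.txt, e.txt} staged={b.txt}
After op 17 (modify b.txt): modified={a.txt, b.txt, d.txt, e.txt} staged={b.txt}
After op 18 (git commit): modified={a.txt, b.txt, d.txt, e.txt} staged={none}

Answer: a.txt, b.txt, d.txt, e.txt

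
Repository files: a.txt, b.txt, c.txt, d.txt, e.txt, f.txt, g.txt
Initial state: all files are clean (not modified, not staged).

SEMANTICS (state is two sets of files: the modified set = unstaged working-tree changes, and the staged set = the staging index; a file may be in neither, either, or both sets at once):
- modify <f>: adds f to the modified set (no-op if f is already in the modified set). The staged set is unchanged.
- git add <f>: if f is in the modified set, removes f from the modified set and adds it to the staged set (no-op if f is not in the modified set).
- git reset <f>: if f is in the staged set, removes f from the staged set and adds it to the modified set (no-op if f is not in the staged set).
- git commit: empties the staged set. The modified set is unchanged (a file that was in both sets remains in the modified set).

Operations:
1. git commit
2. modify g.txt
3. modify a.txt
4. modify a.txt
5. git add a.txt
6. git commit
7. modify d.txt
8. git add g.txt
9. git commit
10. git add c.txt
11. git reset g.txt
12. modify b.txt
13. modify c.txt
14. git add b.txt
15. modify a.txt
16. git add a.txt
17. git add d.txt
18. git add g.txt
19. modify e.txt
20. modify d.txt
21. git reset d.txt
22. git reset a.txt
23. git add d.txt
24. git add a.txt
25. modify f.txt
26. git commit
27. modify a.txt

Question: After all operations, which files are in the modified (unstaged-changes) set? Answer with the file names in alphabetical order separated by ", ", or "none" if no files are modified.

Answer: a.txt, c.txt, e.txt, f.txt

Derivation:
After op 1 (git commit): modified={none} staged={none}
After op 2 (modify g.txt): modified={g.txt} staged={none}
After op 3 (modify a.txt): modified={a.txt, g.txt} staged={none}
After op 4 (modify a.txt): modified={a.txt, g.txt} staged={none}
After op 5 (git add a.txt): modified={g.txt} staged={a.txt}
After op 6 (git commit): modified={g.txt} staged={none}
After op 7 (modify d.txt): modified={d.txt, g.txt} staged={none}
After op 8 (git add g.txt): modified={d.txt} staged={g.txt}
After op 9 (git commit): modified={d.txt} staged={none}
After op 10 (git add c.txt): modified={d.txt} staged={none}
After op 11 (git reset g.txt): modified={d.txt} staged={none}
After op 12 (modify b.txt): modified={b.txt, d.txt} staged={none}
After op 13 (modify c.txt): modified={b.txt, c.txt, d.txt} staged={none}
After op 14 (git add b.txt): modified={c.txt, d.txt} staged={b.txt}
After op 15 (modify a.txt): modified={a.txt, c.txt, d.txt} staged={b.txt}
After op 16 (git add a.txt): modified={c.txt, d.txt} staged={a.txt, b.txt}
After op 17 (git add d.txt): modified={c.txt} staged={a.txt, b.txt, d.txt}
After op 18 (git add g.txt): modified={c.txt} staged={a.txt, b.txt, d.txt}
After op 19 (modify e.txt): modified={c.txt, e.txt} staged={a.txt, b.txt, d.txt}
After op 20 (modify d.txt): modified={c.txt, d.txt, e.txt} staged={a.txt, b.txt, d.txt}
After op 21 (git reset d.txt): modified={c.txt, d.txt, e.txt} staged={a.txt, b.txt}
After op 22 (git reset a.txt): modified={a.txt, c.txt, d.txt, e.txt} staged={b.txt}
After op 23 (git add d.txt): modified={a.txt, c.txt, e.txt} staged={b.txt, d.txt}
After op 24 (git add a.txt): modified={c.txt, e.txt} staged={a.txt, b.txt, d.txt}
After op 25 (modify f.txt): modified={c.txt, e.txt, f.txt} staged={a.txt, b.txt, d.txt}
After op 26 (git commit): modified={c.txt, e.txt, f.txt} staged={none}
After op 27 (modify a.txt): modified={a.txt, c.txt, e.txt, f.txt} staged={none}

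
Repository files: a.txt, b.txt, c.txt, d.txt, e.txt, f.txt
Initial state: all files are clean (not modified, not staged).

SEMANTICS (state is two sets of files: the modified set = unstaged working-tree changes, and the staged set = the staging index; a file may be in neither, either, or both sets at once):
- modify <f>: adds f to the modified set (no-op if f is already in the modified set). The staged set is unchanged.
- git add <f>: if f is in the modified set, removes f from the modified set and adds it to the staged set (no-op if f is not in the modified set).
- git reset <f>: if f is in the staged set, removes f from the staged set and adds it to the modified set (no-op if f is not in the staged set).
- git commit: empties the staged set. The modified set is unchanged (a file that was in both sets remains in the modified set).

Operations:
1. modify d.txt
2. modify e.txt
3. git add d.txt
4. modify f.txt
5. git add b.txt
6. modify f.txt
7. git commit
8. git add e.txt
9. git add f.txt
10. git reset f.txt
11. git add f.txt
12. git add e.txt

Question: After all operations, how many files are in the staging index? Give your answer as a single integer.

After op 1 (modify d.txt): modified={d.txt} staged={none}
After op 2 (modify e.txt): modified={d.txt, e.txt} staged={none}
After op 3 (git add d.txt): modified={e.txt} staged={d.txt}
After op 4 (modify f.txt): modified={e.txt, f.txt} staged={d.txt}
After op 5 (git add b.txt): modified={e.txt, f.txt} staged={d.txt}
After op 6 (modify f.txt): modified={e.txt, f.txt} staged={d.txt}
After op 7 (git commit): modified={e.txt, f.txt} staged={none}
After op 8 (git add e.txt): modified={f.txt} staged={e.txt}
After op 9 (git add f.txt): modified={none} staged={e.txt, f.txt}
After op 10 (git reset f.txt): modified={f.txt} staged={e.txt}
After op 11 (git add f.txt): modified={none} staged={e.txt, f.txt}
After op 12 (git add e.txt): modified={none} staged={e.txt, f.txt}
Final staged set: {e.txt, f.txt} -> count=2

Answer: 2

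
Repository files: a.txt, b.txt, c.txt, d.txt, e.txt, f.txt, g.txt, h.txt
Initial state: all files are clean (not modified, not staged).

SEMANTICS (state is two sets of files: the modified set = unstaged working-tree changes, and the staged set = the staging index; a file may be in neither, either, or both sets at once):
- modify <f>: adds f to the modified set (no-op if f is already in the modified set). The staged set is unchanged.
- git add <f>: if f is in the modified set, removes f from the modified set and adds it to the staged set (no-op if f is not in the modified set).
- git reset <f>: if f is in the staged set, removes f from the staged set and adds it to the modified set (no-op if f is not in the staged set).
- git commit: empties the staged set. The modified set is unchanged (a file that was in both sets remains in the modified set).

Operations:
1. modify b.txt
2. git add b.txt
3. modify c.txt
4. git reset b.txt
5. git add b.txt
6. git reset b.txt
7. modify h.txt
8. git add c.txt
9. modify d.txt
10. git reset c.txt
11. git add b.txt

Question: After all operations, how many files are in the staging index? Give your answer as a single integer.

Answer: 1

Derivation:
After op 1 (modify b.txt): modified={b.txt} staged={none}
After op 2 (git add b.txt): modified={none} staged={b.txt}
After op 3 (modify c.txt): modified={c.txt} staged={b.txt}
After op 4 (git reset b.txt): modified={b.txt, c.txt} staged={none}
After op 5 (git add b.txt): modified={c.txt} staged={b.txt}
After op 6 (git reset b.txt): modified={b.txt, c.txt} staged={none}
After op 7 (modify h.txt): modified={b.txt, c.txt, h.txt} staged={none}
After op 8 (git add c.txt): modified={b.txt, h.txt} staged={c.txt}
After op 9 (modify d.txt): modified={b.txt, d.txt, h.txt} staged={c.txt}
After op 10 (git reset c.txt): modified={b.txt, c.txt, d.txt, h.txt} staged={none}
After op 11 (git add b.txt): modified={c.txt, d.txt, h.txt} staged={b.txt}
Final staged set: {b.txt} -> count=1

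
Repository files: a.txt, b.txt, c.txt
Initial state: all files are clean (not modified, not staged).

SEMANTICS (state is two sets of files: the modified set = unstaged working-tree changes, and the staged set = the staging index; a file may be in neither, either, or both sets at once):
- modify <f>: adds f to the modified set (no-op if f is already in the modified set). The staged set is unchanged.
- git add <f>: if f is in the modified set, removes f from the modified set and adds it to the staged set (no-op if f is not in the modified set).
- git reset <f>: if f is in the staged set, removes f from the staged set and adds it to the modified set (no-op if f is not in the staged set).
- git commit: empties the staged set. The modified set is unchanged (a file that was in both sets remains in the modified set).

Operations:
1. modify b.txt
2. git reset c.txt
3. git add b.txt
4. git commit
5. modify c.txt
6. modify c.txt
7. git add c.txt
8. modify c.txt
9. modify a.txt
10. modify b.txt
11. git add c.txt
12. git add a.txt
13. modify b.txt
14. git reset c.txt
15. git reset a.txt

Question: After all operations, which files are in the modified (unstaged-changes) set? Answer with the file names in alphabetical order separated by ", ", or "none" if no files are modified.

After op 1 (modify b.txt): modified={b.txt} staged={none}
After op 2 (git reset c.txt): modified={b.txt} staged={none}
After op 3 (git add b.txt): modified={none} staged={b.txt}
After op 4 (git commit): modified={none} staged={none}
After op 5 (modify c.txt): modified={c.txt} staged={none}
After op 6 (modify c.txt): modified={c.txt} staged={none}
After op 7 (git add c.txt): modified={none} staged={c.txt}
After op 8 (modify c.txt): modified={c.txt} staged={c.txt}
After op 9 (modify a.txt): modified={a.txt, c.txt} staged={c.txt}
After op 10 (modify b.txt): modified={a.txt, b.txt, c.txt} staged={c.txt}
After op 11 (git add c.txt): modified={a.txt, b.txt} staged={c.txt}
After op 12 (git add a.txt): modified={b.txt} staged={a.txt, c.txt}
After op 13 (modify b.txt): modified={b.txt} staged={a.txt, c.txt}
After op 14 (git reset c.txt): modified={b.txt, c.txt} staged={a.txt}
After op 15 (git reset a.txt): modified={a.txt, b.txt, c.txt} staged={none}

Answer: a.txt, b.txt, c.txt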